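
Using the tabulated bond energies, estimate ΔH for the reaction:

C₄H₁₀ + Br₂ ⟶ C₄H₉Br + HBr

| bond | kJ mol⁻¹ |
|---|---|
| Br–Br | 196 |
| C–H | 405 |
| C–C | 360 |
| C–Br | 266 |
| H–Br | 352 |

Bonds broken (reactants):
  Br–Br: 1 × 196 = 196
  C–C: 3 × 360 = 1080
  C–H: 10 × 405 = 4050
  Σ(broken) = 5326 kJ
Bonds formed (products):
  C–Br: 1 × 266 = 266
  C–C: 3 × 360 = 1080
  C–H: 9 × 405 = 3645
  H–Br: 1 × 352 = 352
  Σ(formed) = 5343 kJ
ΔH = Σ(broken) − Σ(formed) = 5326 − 5343 = −17 kJ

ΔH ≈ −17 kJ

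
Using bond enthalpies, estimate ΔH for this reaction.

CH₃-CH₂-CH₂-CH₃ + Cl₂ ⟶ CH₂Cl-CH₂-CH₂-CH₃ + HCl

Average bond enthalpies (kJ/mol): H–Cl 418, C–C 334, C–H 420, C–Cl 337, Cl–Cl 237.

ΔH ≈ −98 kJ

Bonds broken (reactants):
  C–C: 3 × 334 = 1002
  C–H: 10 × 420 = 4200
  Cl–Cl: 1 × 237 = 237
  Σ(broken) = 5439 kJ
Bonds formed (products):
  C–C: 3 × 334 = 1002
  C–Cl: 1 × 337 = 337
  C–H: 9 × 420 = 3780
  H–Cl: 1 × 418 = 418
  Σ(formed) = 5537 kJ
ΔH = Σ(broken) − Σ(formed) = 5439 − 5537 = −98 kJ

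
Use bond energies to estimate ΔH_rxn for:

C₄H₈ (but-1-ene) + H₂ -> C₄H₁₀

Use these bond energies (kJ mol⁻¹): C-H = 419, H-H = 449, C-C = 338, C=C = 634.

Bonds broken (reactants):
  C-C: 2 × 338 = 676
  C-H: 8 × 419 = 3352
  C=C: 1 × 634 = 634
  H-H: 1 × 449 = 449
  Σ(broken) = 5111 kJ
Bonds formed (products):
  C-C: 3 × 338 = 1014
  C-H: 10 × 419 = 4190
  Σ(formed) = 5204 kJ
ΔH = Σ(broken) − Σ(formed) = 5111 − 5204 = −93 kJ

ΔH ≈ −93 kJ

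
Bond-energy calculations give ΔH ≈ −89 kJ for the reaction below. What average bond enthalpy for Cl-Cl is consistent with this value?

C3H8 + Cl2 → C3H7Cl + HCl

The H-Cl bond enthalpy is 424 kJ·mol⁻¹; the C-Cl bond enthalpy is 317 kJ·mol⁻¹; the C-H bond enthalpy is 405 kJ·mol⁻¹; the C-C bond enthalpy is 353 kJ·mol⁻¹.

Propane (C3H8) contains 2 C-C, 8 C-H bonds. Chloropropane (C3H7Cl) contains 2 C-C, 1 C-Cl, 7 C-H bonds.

D(Cl-Cl) ≈ 247 kJ/mol

Let D be the Cl-Cl bond energy.
Σ(broken) = 2×353 + 8×405 + 1×D = 3946 + D
Σ(formed) = 2×353 + 1×317 + 7×405 + 1×424 = 4282
ΔH = Σ(broken) − Σ(formed) = (3946 + D) − (4282) = −336 + D
Setting this equal to −89 kJ gives D = 247 kJ/mol.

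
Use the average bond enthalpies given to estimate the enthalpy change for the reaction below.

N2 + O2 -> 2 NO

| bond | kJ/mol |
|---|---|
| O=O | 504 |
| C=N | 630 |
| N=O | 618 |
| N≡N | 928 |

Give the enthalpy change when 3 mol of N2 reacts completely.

Bonds broken (reactants):
  N≡N: 1 × 928 = 928
  O=O: 1 × 504 = 504
  Σ(broken) = 1432 kJ
Bonds formed (products):
  N=O: 2 × 618 = 1236
  Σ(formed) = 1236 kJ
ΔH = Σ(broken) − Σ(formed) = 1432 − 1236 = +196 kJ
For 3× the reaction as written: 3 × (+196) = +588 kJ

ΔH = +588 kJ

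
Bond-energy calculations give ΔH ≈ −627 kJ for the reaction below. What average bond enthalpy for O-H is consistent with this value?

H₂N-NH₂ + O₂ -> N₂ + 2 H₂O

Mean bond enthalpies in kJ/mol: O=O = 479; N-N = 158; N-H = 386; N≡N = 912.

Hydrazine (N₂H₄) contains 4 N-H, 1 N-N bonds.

D(O-H) ≈ 474 kJ/mol

Let D be the O-H bond energy.
Σ(broken) = 4×386 + 1×158 + 1×479 = 2181
Σ(formed) = 1×912 + 4×D = 912 + 4D
ΔH = Σ(broken) − Σ(formed) = (2181) − (912 + 4D) = +1269 − 4D
Setting this equal to −627 kJ gives 4D = 1896, so D = 474 kJ/mol.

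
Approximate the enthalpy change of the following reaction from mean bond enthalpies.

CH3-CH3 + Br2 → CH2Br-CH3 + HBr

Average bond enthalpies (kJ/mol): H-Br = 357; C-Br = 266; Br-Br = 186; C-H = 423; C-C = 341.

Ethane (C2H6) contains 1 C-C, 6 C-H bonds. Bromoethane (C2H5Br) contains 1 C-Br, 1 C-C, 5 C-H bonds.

Bonds broken (reactants):
  Br-Br: 1 × 186 = 186
  C-C: 1 × 341 = 341
  C-H: 6 × 423 = 2538
  Σ(broken) = 3065 kJ
Bonds formed (products):
  C-Br: 1 × 266 = 266
  C-C: 1 × 341 = 341
  C-H: 5 × 423 = 2115
  H-Br: 1 × 357 = 357
  Σ(formed) = 3079 kJ
ΔH = Σ(broken) − Σ(formed) = 3065 − 3079 = −14 kJ

ΔH ≈ −14 kJ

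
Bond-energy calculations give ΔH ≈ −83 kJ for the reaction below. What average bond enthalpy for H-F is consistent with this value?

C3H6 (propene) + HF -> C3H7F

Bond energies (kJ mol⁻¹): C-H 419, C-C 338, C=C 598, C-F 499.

D(H-F) ≈ 575 kJ/mol

Let D be the H-F bond energy.
Σ(broken) = 1×338 + 6×419 + 1×598 + 1×D = 3450 + D
Σ(formed) = 2×338 + 1×499 + 7×419 = 4108
ΔH = Σ(broken) − Σ(formed) = (3450 + D) − (4108) = −658 + D
Setting this equal to −83 kJ gives D = 575 kJ/mol.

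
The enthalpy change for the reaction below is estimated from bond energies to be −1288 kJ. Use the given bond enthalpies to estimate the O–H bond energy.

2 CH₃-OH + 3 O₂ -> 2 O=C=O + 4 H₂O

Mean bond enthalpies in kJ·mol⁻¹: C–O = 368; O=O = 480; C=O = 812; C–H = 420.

Let D be the O–H bond energy.
Σ(broken) = 6×420 + 2×368 + 2×D + 3×480 = 4696 + 2D
Σ(formed) = 4×812 + 8×D = 3248 + 8D
ΔH = Σ(broken) − Σ(formed) = (4696 + 2D) − (3248 + 8D) = +1448 − 6D
Setting this equal to −1288 kJ gives 6D = 2736, so D = 456 kJ/mol.

D(O–H) ≈ 456 kJ/mol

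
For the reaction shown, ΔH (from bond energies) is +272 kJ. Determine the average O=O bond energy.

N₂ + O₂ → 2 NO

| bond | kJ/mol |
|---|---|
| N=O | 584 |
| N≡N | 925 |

D(O=O) ≈ 515 kJ/mol

Let D be the O=O bond energy.
Σ(broken) = 1×925 + 1×D = 925 + D
Σ(formed) = 2×584 = 1168
ΔH = Σ(broken) − Σ(formed) = (925 + D) − (1168) = −243 + D
Setting this equal to +272 kJ gives D = 515 kJ/mol.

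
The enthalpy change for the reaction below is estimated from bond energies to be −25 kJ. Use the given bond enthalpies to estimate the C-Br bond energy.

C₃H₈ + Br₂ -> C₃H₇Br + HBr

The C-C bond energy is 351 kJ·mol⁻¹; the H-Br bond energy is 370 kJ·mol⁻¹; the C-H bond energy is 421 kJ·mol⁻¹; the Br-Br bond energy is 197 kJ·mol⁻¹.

Let D be the C-Br bond energy.
Σ(broken) = 1×197 + 2×351 + 8×421 = 4267
Σ(formed) = 1×D + 2×351 + 7×421 + 1×370 = 4019 + D
ΔH = Σ(broken) − Σ(formed) = (4267) − (4019 + D) = +248 − D
Setting this equal to −25 kJ gives D = 273 kJ/mol.

D(C-Br) ≈ 273 kJ/mol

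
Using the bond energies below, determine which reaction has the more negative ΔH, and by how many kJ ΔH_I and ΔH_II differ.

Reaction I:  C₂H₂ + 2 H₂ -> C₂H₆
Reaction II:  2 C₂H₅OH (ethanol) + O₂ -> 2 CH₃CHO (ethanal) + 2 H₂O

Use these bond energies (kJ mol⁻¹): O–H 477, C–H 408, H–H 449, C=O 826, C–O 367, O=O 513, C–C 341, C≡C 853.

Reaction II, by 321 kJ

Reaction I:
  Bonds broken (reactants):
    C≡C: 1 × 853 = 853
    C–H: 2 × 408 = 816
    H–H: 2 × 449 = 898
    Σ(broken) = 2567 kJ
  Bonds formed (products):
    C–C: 1 × 341 = 341
    C–H: 6 × 408 = 2448
    Σ(formed) = 2789 kJ
  ΔH_I = 2567 − 2789 = −222 kJ
Reaction II:
  Bonds broken (reactants):
    C–C: 2 × 341 = 682
    C–H: 10 × 408 = 4080
    C–O: 2 × 367 = 734
    O–H: 2 × 477 = 954
    O=O: 1 × 513 = 513
    Σ(broken) = 6963 kJ
  Bonds formed (products):
    C–C: 2 × 341 = 682
    C–H: 8 × 408 = 3264
    C=O: 2 × 826 = 1652
    O–H: 4 × 477 = 1908
    Σ(formed) = 7506 kJ
  ΔH_II = 6963 − 7506 = −543 kJ
ΔH_I − ΔH_II = +321 kJ, so reaction II has the more negative ΔH; |ΔH_I − ΔH_II| = 321 kJ.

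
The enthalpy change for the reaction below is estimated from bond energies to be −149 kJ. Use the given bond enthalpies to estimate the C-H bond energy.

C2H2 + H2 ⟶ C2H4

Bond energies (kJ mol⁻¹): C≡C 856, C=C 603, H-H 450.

D(C-H) ≈ 426 kJ/mol

Let D be the C-H bond energy.
Σ(broken) = 1×856 + 2×D + 1×450 = 1306 + 2D
Σ(formed) = 4×D + 1×603 = 603 + 4D
ΔH = Σ(broken) − Σ(formed) = (1306 + 2D) − (603 + 4D) = +703 − 2D
Setting this equal to −149 kJ gives 2D = 852, so D = 426 kJ/mol.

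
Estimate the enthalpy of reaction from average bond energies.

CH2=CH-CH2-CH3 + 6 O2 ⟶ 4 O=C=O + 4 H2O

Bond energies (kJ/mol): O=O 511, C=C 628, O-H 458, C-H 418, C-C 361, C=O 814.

Bonds broken (reactants):
  C-C: 2 × 361 = 722
  C-H: 8 × 418 = 3344
  C=C: 1 × 628 = 628
  O=O: 6 × 511 = 3066
  Σ(broken) = 7760 kJ
Bonds formed (products):
  C=O: 8 × 814 = 6512
  O-H: 8 × 458 = 3664
  Σ(formed) = 10176 kJ
ΔH = Σ(broken) − Σ(formed) = 7760 − 10176 = −2416 kJ

ΔH ≈ −2416 kJ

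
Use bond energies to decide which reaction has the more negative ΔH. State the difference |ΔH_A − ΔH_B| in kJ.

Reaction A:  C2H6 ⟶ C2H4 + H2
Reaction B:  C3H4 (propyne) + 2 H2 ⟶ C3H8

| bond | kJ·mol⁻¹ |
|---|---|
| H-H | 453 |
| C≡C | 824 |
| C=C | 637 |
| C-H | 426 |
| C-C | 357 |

Reaction B, by 450 kJ

Reaction A:
  Bonds broken (reactants):
    C-C: 1 × 357 = 357
    C-H: 6 × 426 = 2556
    Σ(broken) = 2913 kJ
  Bonds formed (products):
    C-H: 4 × 426 = 1704
    C=C: 1 × 637 = 637
    H-H: 1 × 453 = 453
    Σ(formed) = 2794 kJ
  ΔH_A = 2913 − 2794 = +119 kJ
Reaction B:
  Bonds broken (reactants):
    C≡C: 1 × 824 = 824
    C-C: 1 × 357 = 357
    C-H: 4 × 426 = 1704
    H-H: 2 × 453 = 906
    Σ(broken) = 3791 kJ
  Bonds formed (products):
    C-C: 2 × 357 = 714
    C-H: 8 × 426 = 3408
    Σ(formed) = 4122 kJ
  ΔH_B = 3791 − 4122 = −331 kJ
ΔH_A − ΔH_B = +450 kJ, so reaction B has the more negative ΔH; |ΔH_A − ΔH_B| = 450 kJ.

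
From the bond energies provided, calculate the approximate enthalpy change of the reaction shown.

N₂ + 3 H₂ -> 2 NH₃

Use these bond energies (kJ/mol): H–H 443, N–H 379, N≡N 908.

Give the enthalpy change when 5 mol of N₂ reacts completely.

ΔH = −185 kJ

Bonds broken (reactants):
  H–H: 3 × 443 = 1329
  N≡N: 1 × 908 = 908
  Σ(broken) = 2237 kJ
Bonds formed (products):
  N–H: 6 × 379 = 2274
  Σ(formed) = 2274 kJ
ΔH = Σ(broken) − Σ(formed) = 2237 − 2274 = −37 kJ
For 5× the reaction as written: 5 × (−37) = −185 kJ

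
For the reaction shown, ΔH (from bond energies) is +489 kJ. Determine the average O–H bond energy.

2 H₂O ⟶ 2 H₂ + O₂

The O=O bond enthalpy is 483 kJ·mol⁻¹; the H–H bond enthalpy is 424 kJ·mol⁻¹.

Let D be the O–H bond energy.
Σ(broken) = 4×D = 4D
Σ(formed) = 2×424 + 1×483 = 1331
ΔH = Σ(broken) − Σ(formed) = (4D) − (1331) = −1331 + 4D
Setting this equal to +489 kJ gives 4D = 1820, so D = 455 kJ/mol.

D(O–H) ≈ 455 kJ/mol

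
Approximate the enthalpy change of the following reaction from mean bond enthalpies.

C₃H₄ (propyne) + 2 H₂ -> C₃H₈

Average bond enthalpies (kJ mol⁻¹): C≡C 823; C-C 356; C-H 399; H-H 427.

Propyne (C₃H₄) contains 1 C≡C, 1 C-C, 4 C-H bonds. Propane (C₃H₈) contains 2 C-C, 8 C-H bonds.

Bonds broken (reactants):
  C≡C: 1 × 823 = 823
  C-C: 1 × 356 = 356
  C-H: 4 × 399 = 1596
  H-H: 2 × 427 = 854
  Σ(broken) = 3629 kJ
Bonds formed (products):
  C-C: 2 × 356 = 712
  C-H: 8 × 399 = 3192
  Σ(formed) = 3904 kJ
ΔH = Σ(broken) − Σ(formed) = 3629 − 3904 = −275 kJ

ΔH ≈ −275 kJ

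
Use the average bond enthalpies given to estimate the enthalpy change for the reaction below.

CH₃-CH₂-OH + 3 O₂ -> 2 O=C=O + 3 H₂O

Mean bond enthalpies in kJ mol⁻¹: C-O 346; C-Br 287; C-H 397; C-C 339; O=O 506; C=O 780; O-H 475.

ΔH ≈ −1307 kJ

Bonds broken (reactants):
  C-C: 1 × 339 = 339
  C-H: 5 × 397 = 1985
  C-O: 1 × 346 = 346
  O-H: 1 × 475 = 475
  O=O: 3 × 506 = 1518
  Σ(broken) = 4663 kJ
Bonds formed (products):
  C=O: 4 × 780 = 3120
  O-H: 6 × 475 = 2850
  Σ(formed) = 5970 kJ
ΔH = Σ(broken) − Σ(formed) = 4663 − 5970 = −1307 kJ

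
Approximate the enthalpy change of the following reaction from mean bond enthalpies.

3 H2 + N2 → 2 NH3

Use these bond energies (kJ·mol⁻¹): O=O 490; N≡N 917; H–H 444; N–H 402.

Bonds broken (reactants):
  H–H: 3 × 444 = 1332
  N≡N: 1 × 917 = 917
  Σ(broken) = 2249 kJ
Bonds formed (products):
  N–H: 6 × 402 = 2412
  Σ(formed) = 2412 kJ
ΔH = Σ(broken) − Σ(formed) = 2249 − 2412 = −163 kJ

ΔH ≈ −163 kJ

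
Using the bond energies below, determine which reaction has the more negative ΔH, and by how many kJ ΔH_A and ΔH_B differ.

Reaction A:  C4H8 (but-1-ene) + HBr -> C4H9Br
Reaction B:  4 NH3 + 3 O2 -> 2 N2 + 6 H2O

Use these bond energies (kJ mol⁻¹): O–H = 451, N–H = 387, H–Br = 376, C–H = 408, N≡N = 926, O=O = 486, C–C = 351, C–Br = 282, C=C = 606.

Reaction B, by 1103 kJ

Reaction A:
  Bonds broken (reactants):
    C–C: 2 × 351 = 702
    C–H: 8 × 408 = 3264
    C=C: 1 × 606 = 606
    H–Br: 1 × 376 = 376
    Σ(broken) = 4948 kJ
  Bonds formed (products):
    C–Br: 1 × 282 = 282
    C–C: 3 × 351 = 1053
    C–H: 9 × 408 = 3672
    Σ(formed) = 5007 kJ
  ΔH_A = 4948 − 5007 = −59 kJ
Reaction B:
  Bonds broken (reactants):
    N–H: 12 × 387 = 4644
    O=O: 3 × 486 = 1458
    Σ(broken) = 6102 kJ
  Bonds formed (products):
    N≡N: 2 × 926 = 1852
    O–H: 12 × 451 = 5412
    Σ(formed) = 7264 kJ
  ΔH_B = 6102 − 7264 = −1162 kJ
ΔH_A − ΔH_B = +1103 kJ, so reaction B has the more negative ΔH; |ΔH_A − ΔH_B| = 1103 kJ.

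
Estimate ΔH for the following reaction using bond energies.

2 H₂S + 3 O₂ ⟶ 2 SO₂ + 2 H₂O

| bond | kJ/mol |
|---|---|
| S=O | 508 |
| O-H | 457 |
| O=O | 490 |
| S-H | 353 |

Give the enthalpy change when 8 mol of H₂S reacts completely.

ΔH = −3912 kJ

Bonds broken (reactants):
  O=O: 3 × 490 = 1470
  S-H: 4 × 353 = 1412
  Σ(broken) = 2882 kJ
Bonds formed (products):
  O-H: 4 × 457 = 1828
  S=O: 4 × 508 = 2032
  Σ(formed) = 3860 kJ
ΔH = Σ(broken) − Σ(formed) = 2882 − 3860 = −978 kJ
For 4× the reaction as written: 4 × (−978) = −3912 kJ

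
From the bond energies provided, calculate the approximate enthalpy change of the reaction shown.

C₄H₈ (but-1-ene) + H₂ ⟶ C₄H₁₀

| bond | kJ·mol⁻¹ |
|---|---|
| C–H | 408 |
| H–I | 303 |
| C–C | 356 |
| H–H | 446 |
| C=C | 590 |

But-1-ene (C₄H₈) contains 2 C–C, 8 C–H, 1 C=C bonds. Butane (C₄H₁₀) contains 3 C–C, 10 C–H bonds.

Bonds broken (reactants):
  C–C: 2 × 356 = 712
  C–H: 8 × 408 = 3264
  C=C: 1 × 590 = 590
  H–H: 1 × 446 = 446
  Σ(broken) = 5012 kJ
Bonds formed (products):
  C–C: 3 × 356 = 1068
  C–H: 10 × 408 = 4080
  Σ(formed) = 5148 kJ
ΔH = Σ(broken) − Σ(formed) = 5012 − 5148 = −136 kJ

ΔH ≈ −136 kJ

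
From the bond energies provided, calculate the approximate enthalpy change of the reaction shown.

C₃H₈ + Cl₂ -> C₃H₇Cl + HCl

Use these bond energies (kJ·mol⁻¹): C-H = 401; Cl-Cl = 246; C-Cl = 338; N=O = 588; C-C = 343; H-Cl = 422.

Bonds broken (reactants):
  C-C: 2 × 343 = 686
  C-H: 8 × 401 = 3208
  Cl-Cl: 1 × 246 = 246
  Σ(broken) = 4140 kJ
Bonds formed (products):
  C-C: 2 × 343 = 686
  C-Cl: 1 × 338 = 338
  C-H: 7 × 401 = 2807
  H-Cl: 1 × 422 = 422
  Σ(formed) = 4253 kJ
ΔH = Σ(broken) − Σ(formed) = 4140 − 4253 = −113 kJ

ΔH ≈ −113 kJ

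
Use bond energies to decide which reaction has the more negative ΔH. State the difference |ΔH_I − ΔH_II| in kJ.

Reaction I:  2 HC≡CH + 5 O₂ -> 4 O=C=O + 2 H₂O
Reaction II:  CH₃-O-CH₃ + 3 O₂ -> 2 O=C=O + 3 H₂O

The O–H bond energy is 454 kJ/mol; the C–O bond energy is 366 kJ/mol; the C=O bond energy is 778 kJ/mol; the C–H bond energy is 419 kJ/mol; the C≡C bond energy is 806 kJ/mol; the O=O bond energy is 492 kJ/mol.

Reaction I, by 1178 kJ

Reaction I:
  Bonds broken (reactants):
    C≡C: 2 × 806 = 1612
    C–H: 4 × 419 = 1676
    O=O: 5 × 492 = 2460
    Σ(broken) = 5748 kJ
  Bonds formed (products):
    C=O: 8 × 778 = 6224
    O–H: 4 × 454 = 1816
    Σ(formed) = 8040 kJ
  ΔH_I = 5748 − 8040 = −2292 kJ
Reaction II:
  Bonds broken (reactants):
    C–H: 6 × 419 = 2514
    C–O: 2 × 366 = 732
    O=O: 3 × 492 = 1476
    Σ(broken) = 4722 kJ
  Bonds formed (products):
    C=O: 4 × 778 = 3112
    O–H: 6 × 454 = 2724
    Σ(formed) = 5836 kJ
  ΔH_II = 4722 − 5836 = −1114 kJ
ΔH_I − ΔH_II = −1178 kJ, so reaction I has the more negative ΔH; |ΔH_I − ΔH_II| = 1178 kJ.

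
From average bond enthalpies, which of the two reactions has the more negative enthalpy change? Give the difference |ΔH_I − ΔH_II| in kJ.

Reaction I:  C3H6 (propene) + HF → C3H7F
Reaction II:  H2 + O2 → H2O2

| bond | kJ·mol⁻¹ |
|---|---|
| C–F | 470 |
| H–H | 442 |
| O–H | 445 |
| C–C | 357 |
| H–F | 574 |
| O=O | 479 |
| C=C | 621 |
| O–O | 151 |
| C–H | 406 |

Reaction II, by 82 kJ

Reaction I:
  Bonds broken (reactants):
    C–C: 1 × 357 = 357
    C–H: 6 × 406 = 2436
    C=C: 1 × 621 = 621
    H–F: 1 × 574 = 574
    Σ(broken) = 3988 kJ
  Bonds formed (products):
    C–C: 2 × 357 = 714
    C–F: 1 × 470 = 470
    C–H: 7 × 406 = 2842
    Σ(formed) = 4026 kJ
  ΔH_I = 3988 − 4026 = −38 kJ
Reaction II:
  Bonds broken (reactants):
    H–H: 1 × 442 = 442
    O=O: 1 × 479 = 479
    Σ(broken) = 921 kJ
  Bonds formed (products):
    O–H: 2 × 445 = 890
    O–O: 1 × 151 = 151
    Σ(formed) = 1041 kJ
  ΔH_II = 921 − 1041 = −120 kJ
ΔH_I − ΔH_II = +82 kJ, so reaction II has the more negative ΔH; |ΔH_I − ΔH_II| = 82 kJ.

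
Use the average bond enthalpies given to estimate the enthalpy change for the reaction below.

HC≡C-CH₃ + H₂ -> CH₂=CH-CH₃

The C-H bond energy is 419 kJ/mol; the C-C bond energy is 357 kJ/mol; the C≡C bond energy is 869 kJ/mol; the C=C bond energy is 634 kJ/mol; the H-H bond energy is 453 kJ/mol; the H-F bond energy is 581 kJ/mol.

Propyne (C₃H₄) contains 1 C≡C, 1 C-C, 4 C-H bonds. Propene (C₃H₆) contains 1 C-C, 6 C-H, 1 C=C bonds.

Bonds broken (reactants):
  C≡C: 1 × 869 = 869
  C-C: 1 × 357 = 357
  C-H: 4 × 419 = 1676
  H-H: 1 × 453 = 453
  Σ(broken) = 3355 kJ
Bonds formed (products):
  C-C: 1 × 357 = 357
  C-H: 6 × 419 = 2514
  C=C: 1 × 634 = 634
  Σ(formed) = 3505 kJ
ΔH = Σ(broken) − Σ(formed) = 3355 − 3505 = −150 kJ

ΔH ≈ −150 kJ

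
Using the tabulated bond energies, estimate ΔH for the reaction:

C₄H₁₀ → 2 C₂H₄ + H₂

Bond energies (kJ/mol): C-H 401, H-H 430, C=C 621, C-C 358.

ΔH ≈ +204 kJ

Bonds broken (reactants):
  C-C: 3 × 358 = 1074
  C-H: 10 × 401 = 4010
  Σ(broken) = 5084 kJ
Bonds formed (products):
  C-H: 8 × 401 = 3208
  C=C: 2 × 621 = 1242
  H-H: 1 × 430 = 430
  Σ(formed) = 4880 kJ
ΔH = Σ(broken) − Σ(formed) = 5084 − 4880 = +204 kJ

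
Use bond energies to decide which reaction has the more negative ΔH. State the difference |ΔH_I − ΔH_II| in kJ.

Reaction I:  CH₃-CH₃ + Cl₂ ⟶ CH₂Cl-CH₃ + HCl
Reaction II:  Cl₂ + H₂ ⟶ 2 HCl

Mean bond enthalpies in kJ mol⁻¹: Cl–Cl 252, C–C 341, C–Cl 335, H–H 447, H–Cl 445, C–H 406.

Reaction II, by 69 kJ

Reaction I:
  Bonds broken (reactants):
    C–C: 1 × 341 = 341
    C–H: 6 × 406 = 2436
    Cl–Cl: 1 × 252 = 252
    Σ(broken) = 3029 kJ
  Bonds formed (products):
    C–C: 1 × 341 = 341
    C–Cl: 1 × 335 = 335
    C–H: 5 × 406 = 2030
    H–Cl: 1 × 445 = 445
    Σ(formed) = 3151 kJ
  ΔH_I = 3029 − 3151 = −122 kJ
Reaction II:
  Bonds broken (reactants):
    Cl–Cl: 1 × 252 = 252
    H–H: 1 × 447 = 447
    Σ(broken) = 699 kJ
  Bonds formed (products):
    H–Cl: 2 × 445 = 890
    Σ(formed) = 890 kJ
  ΔH_II = 699 − 890 = −191 kJ
ΔH_I − ΔH_II = +69 kJ, so reaction II has the more negative ΔH; |ΔH_I − ΔH_II| = 69 kJ.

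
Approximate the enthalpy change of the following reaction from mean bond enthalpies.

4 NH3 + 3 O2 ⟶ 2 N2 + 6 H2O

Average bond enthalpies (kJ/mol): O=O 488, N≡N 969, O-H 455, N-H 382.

ΔH ≈ −1350 kJ

Bonds broken (reactants):
  N-H: 12 × 382 = 4584
  O=O: 3 × 488 = 1464
  Σ(broken) = 6048 kJ
Bonds formed (products):
  N≡N: 2 × 969 = 1938
  O-H: 12 × 455 = 5460
  Σ(formed) = 7398 kJ
ΔH = Σ(broken) − Σ(formed) = 6048 − 7398 = −1350 kJ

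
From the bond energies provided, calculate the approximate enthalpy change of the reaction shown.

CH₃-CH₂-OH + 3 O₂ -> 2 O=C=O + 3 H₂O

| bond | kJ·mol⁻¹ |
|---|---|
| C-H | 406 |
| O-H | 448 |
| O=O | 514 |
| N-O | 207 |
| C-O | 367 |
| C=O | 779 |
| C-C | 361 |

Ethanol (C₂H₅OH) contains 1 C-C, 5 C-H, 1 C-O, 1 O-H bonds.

ΔH ≈ −1056 kJ

Bonds broken (reactants):
  C-C: 1 × 361 = 361
  C-H: 5 × 406 = 2030
  C-O: 1 × 367 = 367
  O-H: 1 × 448 = 448
  O=O: 3 × 514 = 1542
  Σ(broken) = 4748 kJ
Bonds formed (products):
  C=O: 4 × 779 = 3116
  O-H: 6 × 448 = 2688
  Σ(formed) = 5804 kJ
ΔH = Σ(broken) − Σ(formed) = 4748 − 5804 = −1056 kJ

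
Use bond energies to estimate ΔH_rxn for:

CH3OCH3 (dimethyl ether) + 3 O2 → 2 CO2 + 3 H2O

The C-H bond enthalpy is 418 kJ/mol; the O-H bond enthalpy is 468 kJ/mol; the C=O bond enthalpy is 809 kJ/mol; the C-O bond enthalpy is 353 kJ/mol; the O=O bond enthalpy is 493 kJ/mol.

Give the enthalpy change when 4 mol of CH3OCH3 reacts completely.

ΔH = −5404 kJ

Bonds broken (reactants):
  C-H: 6 × 418 = 2508
  C-O: 2 × 353 = 706
  O=O: 3 × 493 = 1479
  Σ(broken) = 4693 kJ
Bonds formed (products):
  C=O: 4 × 809 = 3236
  O-H: 6 × 468 = 2808
  Σ(formed) = 6044 kJ
ΔH = Σ(broken) − Σ(formed) = 4693 − 6044 = −1351 kJ
For 4× the reaction as written: 4 × (−1351) = −5404 kJ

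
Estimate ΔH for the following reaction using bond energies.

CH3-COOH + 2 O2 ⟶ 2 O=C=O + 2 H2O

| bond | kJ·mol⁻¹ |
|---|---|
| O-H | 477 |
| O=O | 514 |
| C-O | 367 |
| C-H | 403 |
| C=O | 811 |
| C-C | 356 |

ΔH ≈ −904 kJ

Bonds broken (reactants):
  C-C: 1 × 356 = 356
  C-H: 3 × 403 = 1209
  C-O: 1 × 367 = 367
  C=O: 1 × 811 = 811
  O-H: 1 × 477 = 477
  O=O: 2 × 514 = 1028
  Σ(broken) = 4248 kJ
Bonds formed (products):
  C=O: 4 × 811 = 3244
  O-H: 4 × 477 = 1908
  Σ(formed) = 5152 kJ
ΔH = Σ(broken) − Σ(formed) = 4248 − 5152 = −904 kJ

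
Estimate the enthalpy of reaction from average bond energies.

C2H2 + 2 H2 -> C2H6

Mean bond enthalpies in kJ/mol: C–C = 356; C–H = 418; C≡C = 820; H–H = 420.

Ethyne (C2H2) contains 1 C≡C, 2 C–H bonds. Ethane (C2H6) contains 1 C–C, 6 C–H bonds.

Bonds broken (reactants):
  C≡C: 1 × 820 = 820
  C–H: 2 × 418 = 836
  H–H: 2 × 420 = 840
  Σ(broken) = 2496 kJ
Bonds formed (products):
  C–C: 1 × 356 = 356
  C–H: 6 × 418 = 2508
  Σ(formed) = 2864 kJ
ΔH = Σ(broken) − Σ(formed) = 2496 − 2864 = −368 kJ

ΔH ≈ −368 kJ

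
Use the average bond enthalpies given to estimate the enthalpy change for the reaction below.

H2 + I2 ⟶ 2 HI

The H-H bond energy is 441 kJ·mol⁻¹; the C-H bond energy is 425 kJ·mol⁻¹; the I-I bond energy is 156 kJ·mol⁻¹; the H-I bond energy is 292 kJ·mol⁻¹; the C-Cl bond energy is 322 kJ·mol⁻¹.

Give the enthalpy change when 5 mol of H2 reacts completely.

Bonds broken (reactants):
  H-H: 1 × 441 = 441
  I-I: 1 × 156 = 156
  Σ(broken) = 597 kJ
Bonds formed (products):
  H-I: 2 × 292 = 584
  Σ(formed) = 584 kJ
ΔH = Σ(broken) − Σ(formed) = 597 − 584 = +13 kJ
For 5× the reaction as written: 5 × (+13) = +65 kJ

ΔH = +65 kJ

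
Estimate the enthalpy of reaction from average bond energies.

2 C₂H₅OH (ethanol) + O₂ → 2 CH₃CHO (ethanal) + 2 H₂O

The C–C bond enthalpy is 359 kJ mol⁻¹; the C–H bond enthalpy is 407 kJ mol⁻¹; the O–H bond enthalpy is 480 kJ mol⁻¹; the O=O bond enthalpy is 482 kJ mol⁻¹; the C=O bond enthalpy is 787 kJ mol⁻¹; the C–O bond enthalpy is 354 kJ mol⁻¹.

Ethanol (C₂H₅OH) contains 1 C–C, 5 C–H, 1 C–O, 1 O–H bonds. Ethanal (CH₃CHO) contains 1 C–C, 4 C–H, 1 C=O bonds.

ΔH ≈ −530 kJ

Bonds broken (reactants):
  C–C: 2 × 359 = 718
  C–H: 10 × 407 = 4070
  C–O: 2 × 354 = 708
  O–H: 2 × 480 = 960
  O=O: 1 × 482 = 482
  Σ(broken) = 6938 kJ
Bonds formed (products):
  C–C: 2 × 359 = 718
  C–H: 8 × 407 = 3256
  C=O: 2 × 787 = 1574
  O–H: 4 × 480 = 1920
  Σ(formed) = 7468 kJ
ΔH = Σ(broken) − Σ(formed) = 6938 − 7468 = −530 kJ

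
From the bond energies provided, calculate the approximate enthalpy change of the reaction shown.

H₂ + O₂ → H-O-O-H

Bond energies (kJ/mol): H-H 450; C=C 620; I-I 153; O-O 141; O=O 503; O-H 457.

Bonds broken (reactants):
  H-H: 1 × 450 = 450
  O=O: 1 × 503 = 503
  Σ(broken) = 953 kJ
Bonds formed (products):
  O-H: 2 × 457 = 914
  O-O: 1 × 141 = 141
  Σ(formed) = 1055 kJ
ΔH = Σ(broken) − Σ(formed) = 953 − 1055 = −102 kJ

ΔH ≈ −102 kJ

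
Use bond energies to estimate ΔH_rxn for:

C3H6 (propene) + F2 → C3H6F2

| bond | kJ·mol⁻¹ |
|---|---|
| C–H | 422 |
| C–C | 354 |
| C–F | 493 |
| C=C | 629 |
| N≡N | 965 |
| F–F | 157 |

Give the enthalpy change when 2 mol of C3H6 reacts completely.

Bonds broken (reactants):
  C–C: 1 × 354 = 354
  C–H: 6 × 422 = 2532
  C=C: 1 × 629 = 629
  F–F: 1 × 157 = 157
  Σ(broken) = 3672 kJ
Bonds formed (products):
  C–C: 2 × 354 = 708
  C–F: 2 × 493 = 986
  C–H: 6 × 422 = 2532
  Σ(formed) = 4226 kJ
ΔH = Σ(broken) − Σ(formed) = 3672 − 4226 = −554 kJ
For 2× the reaction as written: 2 × (−554) = −1108 kJ

ΔH = −1108 kJ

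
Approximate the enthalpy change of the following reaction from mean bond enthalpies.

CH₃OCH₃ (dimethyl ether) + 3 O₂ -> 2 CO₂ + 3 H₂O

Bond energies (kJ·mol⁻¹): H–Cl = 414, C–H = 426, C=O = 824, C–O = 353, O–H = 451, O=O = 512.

ΔH ≈ −1204 kJ

Bonds broken (reactants):
  C–H: 6 × 426 = 2556
  C–O: 2 × 353 = 706
  O=O: 3 × 512 = 1536
  Σ(broken) = 4798 kJ
Bonds formed (products):
  C=O: 4 × 824 = 3296
  O–H: 6 × 451 = 2706
  Σ(formed) = 6002 kJ
ΔH = Σ(broken) − Σ(formed) = 4798 − 6002 = −1204 kJ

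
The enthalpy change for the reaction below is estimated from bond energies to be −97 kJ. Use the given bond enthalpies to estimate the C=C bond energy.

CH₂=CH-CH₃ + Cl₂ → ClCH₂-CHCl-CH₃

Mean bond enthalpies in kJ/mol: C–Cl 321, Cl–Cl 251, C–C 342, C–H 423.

Let D be the C=C bond energy.
Σ(broken) = 1×342 + 6×423 + 1×D + 1×251 = 3131 + D
Σ(formed) = 2×342 + 2×321 + 6×423 = 3864
ΔH = Σ(broken) − Σ(formed) = (3131 + D) − (3864) = −733 + D
Setting this equal to −97 kJ gives D = 636 kJ/mol.

D(C=C) ≈ 636 kJ/mol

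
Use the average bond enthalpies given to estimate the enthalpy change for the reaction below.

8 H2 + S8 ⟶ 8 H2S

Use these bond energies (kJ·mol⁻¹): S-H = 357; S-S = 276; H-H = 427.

ΔH ≈ −88 kJ

Bonds broken (reactants):
  H-H: 8 × 427 = 3416
  S-S: 8 × 276 = 2208
  Σ(broken) = 5624 kJ
Bonds formed (products):
  S-H: 16 × 357 = 5712
  Σ(formed) = 5712 kJ
ΔH = Σ(broken) − Σ(formed) = 5624 − 5712 = −88 kJ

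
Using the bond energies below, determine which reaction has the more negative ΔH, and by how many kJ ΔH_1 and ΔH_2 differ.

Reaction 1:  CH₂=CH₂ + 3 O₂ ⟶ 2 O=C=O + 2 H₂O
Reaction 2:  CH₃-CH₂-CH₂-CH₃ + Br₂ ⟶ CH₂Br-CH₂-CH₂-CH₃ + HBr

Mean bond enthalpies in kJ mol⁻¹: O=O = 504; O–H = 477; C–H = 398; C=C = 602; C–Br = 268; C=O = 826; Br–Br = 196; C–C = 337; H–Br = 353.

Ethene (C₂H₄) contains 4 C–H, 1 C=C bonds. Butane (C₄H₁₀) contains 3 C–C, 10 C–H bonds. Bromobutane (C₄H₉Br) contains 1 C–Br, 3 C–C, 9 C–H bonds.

Reaction 1, by 1479 kJ

Reaction 1:
  Bonds broken (reactants):
    C–H: 4 × 398 = 1592
    C=C: 1 × 602 = 602
    O=O: 3 × 504 = 1512
    Σ(broken) = 3706 kJ
  Bonds formed (products):
    C=O: 4 × 826 = 3304
    O–H: 4 × 477 = 1908
    Σ(formed) = 5212 kJ
  ΔH_1 = 3706 − 5212 = −1506 kJ
Reaction 2:
  Bonds broken (reactants):
    Br–Br: 1 × 196 = 196
    C–C: 3 × 337 = 1011
    C–H: 10 × 398 = 3980
    Σ(broken) = 5187 kJ
  Bonds formed (products):
    C–Br: 1 × 268 = 268
    C–C: 3 × 337 = 1011
    C–H: 9 × 398 = 3582
    H–Br: 1 × 353 = 353
    Σ(formed) = 5214 kJ
  ΔH_2 = 5187 − 5214 = −27 kJ
ΔH_1 − ΔH_2 = −1479 kJ, so reaction 1 has the more negative ΔH; |ΔH_1 − ΔH_2| = 1479 kJ.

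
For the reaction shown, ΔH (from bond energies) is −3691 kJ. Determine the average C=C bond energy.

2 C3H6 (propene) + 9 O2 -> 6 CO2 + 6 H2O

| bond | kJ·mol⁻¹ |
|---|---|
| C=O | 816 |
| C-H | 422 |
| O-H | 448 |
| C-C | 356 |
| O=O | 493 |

Let D be the C=C bond energy.
Σ(broken) = 2×356 + 12×422 + 2×D + 9×493 = 10213 + 2D
Σ(formed) = 12×816 + 12×448 = 15168
ΔH = Σ(broken) − Σ(formed) = (10213 + 2D) − (15168) = −4955 + 2D
Setting this equal to −3691 kJ gives 2D = 1264, so D = 632 kJ/mol.

D(C=C) ≈ 632 kJ/mol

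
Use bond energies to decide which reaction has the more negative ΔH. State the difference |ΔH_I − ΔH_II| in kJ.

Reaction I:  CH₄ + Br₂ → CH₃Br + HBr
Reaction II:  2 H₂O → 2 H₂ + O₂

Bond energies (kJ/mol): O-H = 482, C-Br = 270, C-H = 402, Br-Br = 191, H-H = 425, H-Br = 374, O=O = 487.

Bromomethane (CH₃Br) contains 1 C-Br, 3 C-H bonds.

Reaction I, by 642 kJ

Reaction I:
  Bonds broken (reactants):
    Br-Br: 1 × 191 = 191
    C-H: 4 × 402 = 1608
    Σ(broken) = 1799 kJ
  Bonds formed (products):
    C-Br: 1 × 270 = 270
    C-H: 3 × 402 = 1206
    H-Br: 1 × 374 = 374
    Σ(formed) = 1850 kJ
  ΔH_I = 1799 − 1850 = −51 kJ
Reaction II:
  Bonds broken (reactants):
    O-H: 4 × 482 = 1928
    Σ(broken) = 1928 kJ
  Bonds formed (products):
    H-H: 2 × 425 = 850
    O=O: 1 × 487 = 487
    Σ(formed) = 1337 kJ
  ΔH_II = 1928 − 1337 = +591 kJ
ΔH_I − ΔH_II = −642 kJ, so reaction I has the more negative ΔH; |ΔH_I − ΔH_II| = 642 kJ.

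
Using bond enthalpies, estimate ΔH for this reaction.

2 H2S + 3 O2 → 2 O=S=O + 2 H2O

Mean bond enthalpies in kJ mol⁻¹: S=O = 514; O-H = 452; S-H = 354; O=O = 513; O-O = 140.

Bonds broken (reactants):
  O=O: 3 × 513 = 1539
  S-H: 4 × 354 = 1416
  Σ(broken) = 2955 kJ
Bonds formed (products):
  O-H: 4 × 452 = 1808
  S=O: 4 × 514 = 2056
  Σ(formed) = 3864 kJ
ΔH = Σ(broken) − Σ(formed) = 2955 − 3864 = −909 kJ

ΔH ≈ −909 kJ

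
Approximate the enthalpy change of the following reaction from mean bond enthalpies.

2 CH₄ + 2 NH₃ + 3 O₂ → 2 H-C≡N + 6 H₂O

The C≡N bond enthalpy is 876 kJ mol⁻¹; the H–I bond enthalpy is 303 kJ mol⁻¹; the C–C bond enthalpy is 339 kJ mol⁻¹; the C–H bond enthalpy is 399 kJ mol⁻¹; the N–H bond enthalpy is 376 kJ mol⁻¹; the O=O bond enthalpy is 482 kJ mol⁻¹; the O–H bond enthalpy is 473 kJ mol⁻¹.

Bonds broken (reactants):
  C–H: 8 × 399 = 3192
  N–H: 6 × 376 = 2256
  O=O: 3 × 482 = 1446
  Σ(broken) = 6894 kJ
Bonds formed (products):
  C≡N: 2 × 876 = 1752
  C–H: 2 × 399 = 798
  O–H: 12 × 473 = 5676
  Σ(formed) = 8226 kJ
ΔH = Σ(broken) − Σ(formed) = 6894 − 8226 = −1332 kJ

ΔH ≈ −1332 kJ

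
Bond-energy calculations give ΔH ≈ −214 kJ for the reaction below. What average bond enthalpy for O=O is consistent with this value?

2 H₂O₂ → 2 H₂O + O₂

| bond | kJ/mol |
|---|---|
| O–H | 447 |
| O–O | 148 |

D(O=O) ≈ 510 kJ/mol

Let D be the O=O bond energy.
Σ(broken) = 4×447 + 2×148 = 2084
Σ(formed) = 4×447 + 1×D = 1788 + D
ΔH = Σ(broken) − Σ(formed) = (2084) − (1788 + D) = +296 − D
Setting this equal to −214 kJ gives D = 510 kJ/mol.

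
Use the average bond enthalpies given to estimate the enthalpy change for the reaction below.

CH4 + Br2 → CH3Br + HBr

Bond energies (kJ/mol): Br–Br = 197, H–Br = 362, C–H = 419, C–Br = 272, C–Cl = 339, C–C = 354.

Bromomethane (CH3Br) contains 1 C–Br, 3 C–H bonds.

Bonds broken (reactants):
  Br–Br: 1 × 197 = 197
  C–H: 4 × 419 = 1676
  Σ(broken) = 1873 kJ
Bonds formed (products):
  C–Br: 1 × 272 = 272
  C–H: 3 × 419 = 1257
  H–Br: 1 × 362 = 362
  Σ(formed) = 1891 kJ
ΔH = Σ(broken) − Σ(formed) = 1873 − 1891 = −18 kJ

ΔH ≈ −18 kJ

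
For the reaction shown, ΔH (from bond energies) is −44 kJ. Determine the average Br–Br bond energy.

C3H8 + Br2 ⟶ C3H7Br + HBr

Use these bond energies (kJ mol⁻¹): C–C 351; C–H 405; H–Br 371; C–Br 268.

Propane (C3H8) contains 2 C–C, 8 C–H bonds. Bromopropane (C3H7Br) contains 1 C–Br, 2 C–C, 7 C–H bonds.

D(Br–Br) ≈ 190 kJ/mol

Let D be the Br–Br bond energy.
Σ(broken) = 1×D + 2×351 + 8×405 = 3942 + D
Σ(formed) = 1×268 + 2×351 + 7×405 + 1×371 = 4176
ΔH = Σ(broken) − Σ(formed) = (3942 + D) − (4176) = −234 + D
Setting this equal to −44 kJ gives D = 190 kJ/mol.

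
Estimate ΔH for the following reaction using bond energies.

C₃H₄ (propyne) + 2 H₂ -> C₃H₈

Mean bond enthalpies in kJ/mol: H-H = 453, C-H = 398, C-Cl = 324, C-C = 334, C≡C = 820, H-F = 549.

ΔH ≈ −200 kJ

Bonds broken (reactants):
  C≡C: 1 × 820 = 820
  C-C: 1 × 334 = 334
  C-H: 4 × 398 = 1592
  H-H: 2 × 453 = 906
  Σ(broken) = 3652 kJ
Bonds formed (products):
  C-C: 2 × 334 = 668
  C-H: 8 × 398 = 3184
  Σ(formed) = 3852 kJ
ΔH = Σ(broken) − Σ(formed) = 3652 − 3852 = −200 kJ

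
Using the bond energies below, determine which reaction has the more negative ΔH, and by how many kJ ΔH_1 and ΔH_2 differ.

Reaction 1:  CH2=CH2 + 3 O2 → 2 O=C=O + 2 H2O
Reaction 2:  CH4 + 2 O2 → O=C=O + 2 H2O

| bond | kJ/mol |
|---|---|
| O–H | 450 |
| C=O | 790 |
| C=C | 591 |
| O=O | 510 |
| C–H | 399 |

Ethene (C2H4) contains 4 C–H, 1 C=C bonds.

Reaction 1:
  Bonds broken (reactants):
    C–H: 4 × 399 = 1596
    C=C: 1 × 591 = 591
    O=O: 3 × 510 = 1530
    Σ(broken) = 3717 kJ
  Bonds formed (products):
    C=O: 4 × 790 = 3160
    O–H: 4 × 450 = 1800
    Σ(formed) = 4960 kJ
  ΔH_1 = 3717 − 4960 = −1243 kJ
Reaction 2:
  Bonds broken (reactants):
    C–H: 4 × 399 = 1596
    O=O: 2 × 510 = 1020
    Σ(broken) = 2616 kJ
  Bonds formed (products):
    C=O: 2 × 790 = 1580
    O–H: 4 × 450 = 1800
    Σ(formed) = 3380 kJ
  ΔH_2 = 2616 − 3380 = −764 kJ
ΔH_1 − ΔH_2 = −479 kJ, so reaction 1 has the more negative ΔH; |ΔH_1 − ΔH_2| = 479 kJ.

Reaction 1, by 479 kJ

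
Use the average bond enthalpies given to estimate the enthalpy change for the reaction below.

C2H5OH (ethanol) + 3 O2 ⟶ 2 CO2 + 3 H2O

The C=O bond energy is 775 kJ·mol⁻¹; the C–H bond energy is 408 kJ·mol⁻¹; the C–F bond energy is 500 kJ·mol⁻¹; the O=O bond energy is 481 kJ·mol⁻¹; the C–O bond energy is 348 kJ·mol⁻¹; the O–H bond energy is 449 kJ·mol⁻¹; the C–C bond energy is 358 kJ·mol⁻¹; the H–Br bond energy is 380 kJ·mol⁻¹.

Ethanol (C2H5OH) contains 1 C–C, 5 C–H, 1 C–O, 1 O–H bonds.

ΔH ≈ −1156 kJ

Bonds broken (reactants):
  C–C: 1 × 358 = 358
  C–H: 5 × 408 = 2040
  C–O: 1 × 348 = 348
  O–H: 1 × 449 = 449
  O=O: 3 × 481 = 1443
  Σ(broken) = 4638 kJ
Bonds formed (products):
  C=O: 4 × 775 = 3100
  O–H: 6 × 449 = 2694
  Σ(formed) = 5794 kJ
ΔH = Σ(broken) − Σ(formed) = 4638 − 5794 = −1156 kJ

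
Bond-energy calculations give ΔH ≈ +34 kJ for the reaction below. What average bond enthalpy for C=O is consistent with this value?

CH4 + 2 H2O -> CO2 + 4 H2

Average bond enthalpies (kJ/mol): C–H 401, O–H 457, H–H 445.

Let D be the C=O bond energy.
Σ(broken) = 4×401 + 4×457 = 3432
Σ(formed) = 2×D + 4×445 = 1780 + 2D
ΔH = Σ(broken) − Σ(formed) = (3432) − (1780 + 2D) = +1652 − 2D
Setting this equal to +34 kJ gives 2D = 1618, so D = 809 kJ/mol.

D(C=O) ≈ 809 kJ/mol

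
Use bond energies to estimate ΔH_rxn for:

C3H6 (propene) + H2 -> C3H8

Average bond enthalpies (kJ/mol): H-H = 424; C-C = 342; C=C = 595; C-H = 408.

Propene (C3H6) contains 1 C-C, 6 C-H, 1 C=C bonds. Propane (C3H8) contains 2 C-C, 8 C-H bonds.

ΔH ≈ −139 kJ

Bonds broken (reactants):
  C-C: 1 × 342 = 342
  C-H: 6 × 408 = 2448
  C=C: 1 × 595 = 595
  H-H: 1 × 424 = 424
  Σ(broken) = 3809 kJ
Bonds formed (products):
  C-C: 2 × 342 = 684
  C-H: 8 × 408 = 3264
  Σ(formed) = 3948 kJ
ΔH = Σ(broken) − Σ(formed) = 3809 − 3948 = −139 kJ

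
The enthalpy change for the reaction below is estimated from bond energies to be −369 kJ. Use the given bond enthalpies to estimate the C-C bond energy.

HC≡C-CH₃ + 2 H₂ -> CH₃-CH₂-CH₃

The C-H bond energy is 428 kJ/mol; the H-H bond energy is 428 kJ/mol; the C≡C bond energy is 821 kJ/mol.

D(C-C) ≈ 334 kJ/mol

Let D be the C-C bond energy.
Σ(broken) = 1×821 + 1×D + 4×428 + 2×428 = 3389 + D
Σ(formed) = 2×D + 8×428 = 3424 + 2D
ΔH = Σ(broken) − Σ(formed) = (3389 + D) − (3424 + 2D) = −35 − D
Setting this equal to −369 kJ gives D = 334 kJ/mol.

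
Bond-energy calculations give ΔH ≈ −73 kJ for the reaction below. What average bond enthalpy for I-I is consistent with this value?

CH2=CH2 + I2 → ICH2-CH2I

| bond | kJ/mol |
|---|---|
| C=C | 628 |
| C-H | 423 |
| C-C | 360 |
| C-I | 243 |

Let D be the I-I bond energy.
Σ(broken) = 4×423 + 1×628 + 1×D = 2320 + D
Σ(formed) = 1×360 + 4×423 + 2×243 = 2538
ΔH = Σ(broken) − Σ(formed) = (2320 + D) − (2538) = −218 + D
Setting this equal to −73 kJ gives D = 145 kJ/mol.

D(I-I) ≈ 145 kJ/mol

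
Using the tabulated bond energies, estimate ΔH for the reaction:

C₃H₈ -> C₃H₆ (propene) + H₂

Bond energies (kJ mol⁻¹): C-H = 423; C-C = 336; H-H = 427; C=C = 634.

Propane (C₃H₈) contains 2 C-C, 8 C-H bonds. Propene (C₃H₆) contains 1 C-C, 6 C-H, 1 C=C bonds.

Bonds broken (reactants):
  C-C: 2 × 336 = 672
  C-H: 8 × 423 = 3384
  Σ(broken) = 4056 kJ
Bonds formed (products):
  C-C: 1 × 336 = 336
  C-H: 6 × 423 = 2538
  C=C: 1 × 634 = 634
  H-H: 1 × 427 = 427
  Σ(formed) = 3935 kJ
ΔH = Σ(broken) − Σ(formed) = 4056 − 3935 = +121 kJ

ΔH ≈ +121 kJ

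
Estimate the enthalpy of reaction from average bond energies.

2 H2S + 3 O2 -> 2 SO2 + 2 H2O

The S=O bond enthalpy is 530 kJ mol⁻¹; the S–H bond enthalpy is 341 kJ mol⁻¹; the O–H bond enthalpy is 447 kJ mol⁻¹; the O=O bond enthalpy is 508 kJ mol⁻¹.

ΔH ≈ −1020 kJ

Bonds broken (reactants):
  O=O: 3 × 508 = 1524
  S–H: 4 × 341 = 1364
  Σ(broken) = 2888 kJ
Bonds formed (products):
  O–H: 4 × 447 = 1788
  S=O: 4 × 530 = 2120
  Σ(formed) = 3908 kJ
ΔH = Σ(broken) − Σ(formed) = 2888 − 3908 = −1020 kJ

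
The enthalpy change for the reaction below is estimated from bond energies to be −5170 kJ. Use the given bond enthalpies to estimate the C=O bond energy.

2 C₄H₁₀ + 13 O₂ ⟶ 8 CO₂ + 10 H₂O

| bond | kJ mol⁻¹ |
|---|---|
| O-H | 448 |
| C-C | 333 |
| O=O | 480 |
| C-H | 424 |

D(C=O) ≈ 808 kJ/mol

Let D be the C=O bond energy.
Σ(broken) = 6×333 + 20×424 + 13×480 = 16718
Σ(formed) = 16×D + 20×448 = 8960 + 16D
ΔH = Σ(broken) − Σ(formed) = (16718) − (8960 + 16D) = +7758 − 16D
Setting this equal to −5170 kJ gives 16D = 12928, so D = 808 kJ/mol.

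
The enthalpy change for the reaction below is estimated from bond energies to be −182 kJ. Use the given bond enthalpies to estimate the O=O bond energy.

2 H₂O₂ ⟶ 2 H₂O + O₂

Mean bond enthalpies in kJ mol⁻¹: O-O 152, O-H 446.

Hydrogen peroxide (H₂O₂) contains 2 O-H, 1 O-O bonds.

D(O=O) ≈ 486 kJ/mol

Let D be the O=O bond energy.
Σ(broken) = 4×446 + 2×152 = 2088
Σ(formed) = 4×446 + 1×D = 1784 + D
ΔH = Σ(broken) − Σ(formed) = (2088) − (1784 + D) = +304 − D
Setting this equal to −182 kJ gives D = 486 kJ/mol.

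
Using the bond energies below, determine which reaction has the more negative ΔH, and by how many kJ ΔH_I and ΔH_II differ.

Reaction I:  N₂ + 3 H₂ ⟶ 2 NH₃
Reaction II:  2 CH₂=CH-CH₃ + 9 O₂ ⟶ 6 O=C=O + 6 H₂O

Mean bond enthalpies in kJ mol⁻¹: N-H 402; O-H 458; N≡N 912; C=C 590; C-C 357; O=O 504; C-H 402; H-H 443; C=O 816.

Reaction I:
  Bonds broken (reactants):
    H-H: 3 × 443 = 1329
    N≡N: 1 × 912 = 912
    Σ(broken) = 2241 kJ
  Bonds formed (products):
    N-H: 6 × 402 = 2412
    Σ(formed) = 2412 kJ
  ΔH_I = 2241 − 2412 = −171 kJ
Reaction II:
  Bonds broken (reactants):
    C-C: 2 × 357 = 714
    C-H: 12 × 402 = 4824
    C=C: 2 × 590 = 1180
    O=O: 9 × 504 = 4536
    Σ(broken) = 11254 kJ
  Bonds formed (products):
    C=O: 12 × 816 = 9792
    O-H: 12 × 458 = 5496
    Σ(formed) = 15288 kJ
  ΔH_II = 11254 − 15288 = −4034 kJ
ΔH_I − ΔH_II = +3863 kJ, so reaction II has the more negative ΔH; |ΔH_I − ΔH_II| = 3863 kJ.

Reaction II, by 3863 kJ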